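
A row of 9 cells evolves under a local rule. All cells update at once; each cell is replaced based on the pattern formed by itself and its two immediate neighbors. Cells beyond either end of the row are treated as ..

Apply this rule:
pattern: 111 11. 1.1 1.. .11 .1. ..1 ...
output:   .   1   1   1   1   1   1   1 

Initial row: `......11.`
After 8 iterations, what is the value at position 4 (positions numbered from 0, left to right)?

.

111111111
1.......1
111111111  (repeats iteration 1; period 2)
iteration 8: 1.......1
position 4 holds .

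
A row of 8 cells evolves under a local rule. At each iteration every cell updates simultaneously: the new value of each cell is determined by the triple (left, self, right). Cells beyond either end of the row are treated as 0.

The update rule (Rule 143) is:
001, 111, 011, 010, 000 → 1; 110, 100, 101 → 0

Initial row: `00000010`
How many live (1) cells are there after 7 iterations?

4

11111110
11111100
11111001
11110011
11100110
11001100
10011001
count of 1: 4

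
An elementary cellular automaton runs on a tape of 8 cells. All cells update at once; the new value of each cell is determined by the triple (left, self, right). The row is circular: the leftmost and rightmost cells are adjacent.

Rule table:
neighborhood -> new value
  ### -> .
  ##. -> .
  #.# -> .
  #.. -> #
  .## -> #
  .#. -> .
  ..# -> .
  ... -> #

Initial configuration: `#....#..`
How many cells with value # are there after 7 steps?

step 1: .###..#.
step 2: .#..#..#
step 3: ..#..#..
step 4: #..#..##
step 5: .#..#.#.
step 6: ..#....#
step 7: #..###..
count of #: 4

4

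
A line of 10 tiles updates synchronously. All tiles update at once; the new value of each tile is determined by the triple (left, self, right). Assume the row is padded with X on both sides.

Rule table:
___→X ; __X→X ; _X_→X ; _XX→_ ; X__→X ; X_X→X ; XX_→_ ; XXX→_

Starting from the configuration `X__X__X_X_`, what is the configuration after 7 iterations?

iteration 1: _XXXXXXXXX
iteration 2: X_________
iteration 3: _XXXXXXXXX  (repeats iteration 1; period 2)
iteration 7: _XXXXXXXXX

_XXXXXXXXX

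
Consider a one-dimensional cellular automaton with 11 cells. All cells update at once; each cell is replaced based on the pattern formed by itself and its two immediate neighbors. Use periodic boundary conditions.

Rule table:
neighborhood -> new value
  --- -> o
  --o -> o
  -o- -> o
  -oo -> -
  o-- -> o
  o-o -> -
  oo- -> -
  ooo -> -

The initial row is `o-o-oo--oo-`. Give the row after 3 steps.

step 1: o-o---oo---
step 2: o-oooo--ooo
step 3: ------oo---

------oo---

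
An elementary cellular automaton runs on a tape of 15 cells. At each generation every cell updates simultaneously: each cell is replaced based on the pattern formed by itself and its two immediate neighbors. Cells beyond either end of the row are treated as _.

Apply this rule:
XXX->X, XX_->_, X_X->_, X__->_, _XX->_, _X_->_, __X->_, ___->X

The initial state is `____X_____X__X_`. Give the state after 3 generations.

___________XXX_

generation 1: XXX___XXX______
generation 2: _X__X__X__XXXXX
generation 3: ___________XXX_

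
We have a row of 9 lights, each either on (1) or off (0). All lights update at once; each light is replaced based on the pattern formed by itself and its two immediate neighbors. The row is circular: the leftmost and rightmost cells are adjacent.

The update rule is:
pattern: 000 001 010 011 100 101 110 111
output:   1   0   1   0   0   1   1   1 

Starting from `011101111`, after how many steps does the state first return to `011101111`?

9

step 1: 101110111
step 2: 110111011
step 3: 111011101
step 4: 111101110
step 5: 011110111
step 6: 101111011
step 7: 110111101
step 8: 111011110
step 9: 011101111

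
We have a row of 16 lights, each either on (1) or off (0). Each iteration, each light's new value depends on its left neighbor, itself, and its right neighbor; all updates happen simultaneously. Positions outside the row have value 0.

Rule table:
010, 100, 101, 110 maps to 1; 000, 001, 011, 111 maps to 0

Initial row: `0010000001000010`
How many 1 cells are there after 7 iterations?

0011000001100011
0001100000110001
0000110000011001
0000011000001101
0000001100000111
0000000110000001
0000000011000001
count of 1: 3

3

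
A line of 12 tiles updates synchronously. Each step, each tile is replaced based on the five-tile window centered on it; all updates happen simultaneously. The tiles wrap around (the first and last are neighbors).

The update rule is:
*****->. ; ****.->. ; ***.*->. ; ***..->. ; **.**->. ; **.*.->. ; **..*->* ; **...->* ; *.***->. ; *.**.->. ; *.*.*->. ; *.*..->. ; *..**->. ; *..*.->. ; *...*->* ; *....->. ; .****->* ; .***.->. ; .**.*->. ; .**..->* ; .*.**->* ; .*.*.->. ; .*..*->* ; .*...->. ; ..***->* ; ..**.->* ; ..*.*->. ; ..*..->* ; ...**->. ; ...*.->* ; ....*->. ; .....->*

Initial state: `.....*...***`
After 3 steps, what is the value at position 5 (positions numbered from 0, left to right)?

.

*.*.**.*.*..
...*......*.
..**..**.**.
position 5 holds .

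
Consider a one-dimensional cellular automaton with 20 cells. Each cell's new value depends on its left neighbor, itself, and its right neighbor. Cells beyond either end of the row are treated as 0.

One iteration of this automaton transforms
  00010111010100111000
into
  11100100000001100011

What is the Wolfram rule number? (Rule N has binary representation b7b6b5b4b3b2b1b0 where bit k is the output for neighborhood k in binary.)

11

position 6: 111 → 0  (bit 7 = 0)
position 7: 110 → 0  (bit 6 = 0)
position 4: 101 → 0  (bit 5 = 0)
position 12: 100 → 0  (bit 4 = 0)
position 5: 011 → 1  (bit 3 = 1)
position 3: 010 → 0  (bit 2 = 0)
position 2: 001 → 1  (bit 1 = 1)
position 0: 000 → 1  (bit 0 = 1)
bits b7..b0 = 00001011 = 11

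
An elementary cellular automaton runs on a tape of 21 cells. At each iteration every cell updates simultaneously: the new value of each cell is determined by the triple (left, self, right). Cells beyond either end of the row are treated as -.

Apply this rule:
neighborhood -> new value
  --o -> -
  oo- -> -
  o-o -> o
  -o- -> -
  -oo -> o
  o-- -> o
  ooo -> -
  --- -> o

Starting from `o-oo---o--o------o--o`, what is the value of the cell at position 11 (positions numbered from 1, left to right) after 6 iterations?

-oo-oo--o--ooooo--o--
-o-oo-o--o-o----o--oo
--oo-o-o--o-ooo--o-o-
o-o-o-o-o--oo--o--o-o
-o-o-o-o-o-o-o--o--o-
--o-o-o-o-o-o-o--o--o
position 11 holds o

o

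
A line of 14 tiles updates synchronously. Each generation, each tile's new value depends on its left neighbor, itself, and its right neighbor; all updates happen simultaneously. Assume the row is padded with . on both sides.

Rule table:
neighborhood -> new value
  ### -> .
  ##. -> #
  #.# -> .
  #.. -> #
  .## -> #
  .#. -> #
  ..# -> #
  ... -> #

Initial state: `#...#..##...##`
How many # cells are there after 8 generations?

2

##############
#............#
##############  (repeats generation 1; period 2)
generation 8: #............#
count of #: 2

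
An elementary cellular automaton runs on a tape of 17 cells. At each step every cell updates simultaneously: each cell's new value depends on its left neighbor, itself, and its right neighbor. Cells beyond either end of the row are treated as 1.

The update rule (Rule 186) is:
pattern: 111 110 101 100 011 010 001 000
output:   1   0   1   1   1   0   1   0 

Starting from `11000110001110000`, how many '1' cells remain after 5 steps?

13

step 1: 10101101011101001
step 2: 01011010111010111
step 3: 10110101110101111
step 4: 01101011101011111
step 5: 11010111010111111
count of 1: 13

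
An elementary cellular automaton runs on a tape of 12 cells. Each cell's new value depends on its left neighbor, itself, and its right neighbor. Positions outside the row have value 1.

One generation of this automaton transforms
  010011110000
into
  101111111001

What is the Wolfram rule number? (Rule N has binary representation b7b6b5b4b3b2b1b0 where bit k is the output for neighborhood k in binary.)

250

position 5: 111 → 1  (bit 7 = 1)
position 7: 110 → 1  (bit 6 = 1)
position 0: 101 → 1  (bit 5 = 1)
position 2: 100 → 1  (bit 4 = 1)
position 4: 011 → 1  (bit 3 = 1)
position 1: 010 → 0  (bit 2 = 0)
position 3: 001 → 1  (bit 1 = 1)
position 9: 000 → 0  (bit 0 = 0)
bits b7..b0 = 11111010 = 250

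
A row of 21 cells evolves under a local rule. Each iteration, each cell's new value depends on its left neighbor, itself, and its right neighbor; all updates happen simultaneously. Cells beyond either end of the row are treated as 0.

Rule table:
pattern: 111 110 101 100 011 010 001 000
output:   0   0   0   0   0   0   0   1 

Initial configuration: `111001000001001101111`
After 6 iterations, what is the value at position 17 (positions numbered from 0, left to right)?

000000011100000000000
111111000001111111111
000000011100000000000  (repeats iteration 1; period 2)
iteration 6: 111111000001111111111
position 17 holds 1

1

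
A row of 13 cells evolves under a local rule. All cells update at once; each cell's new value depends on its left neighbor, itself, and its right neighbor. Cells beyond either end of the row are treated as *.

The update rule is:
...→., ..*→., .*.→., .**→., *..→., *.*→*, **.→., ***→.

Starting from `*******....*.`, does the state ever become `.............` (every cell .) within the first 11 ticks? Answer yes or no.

yes

tick 1: ............*
tick 2: .............
all cells are . at tick 2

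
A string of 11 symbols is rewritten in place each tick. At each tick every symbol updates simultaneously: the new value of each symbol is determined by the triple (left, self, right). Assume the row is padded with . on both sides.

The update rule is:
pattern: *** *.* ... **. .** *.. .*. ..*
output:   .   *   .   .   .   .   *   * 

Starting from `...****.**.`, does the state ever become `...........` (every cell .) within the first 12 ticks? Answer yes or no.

tick 1: ..*....*...
tick 2: .**...**...
tick 3: *....*.....
tick 4: *...**.....
tick 5: *..*.......
tick 6: *.**.......
tick 7: **.........
tick 8: ...........
all cells are . at tick 8

yes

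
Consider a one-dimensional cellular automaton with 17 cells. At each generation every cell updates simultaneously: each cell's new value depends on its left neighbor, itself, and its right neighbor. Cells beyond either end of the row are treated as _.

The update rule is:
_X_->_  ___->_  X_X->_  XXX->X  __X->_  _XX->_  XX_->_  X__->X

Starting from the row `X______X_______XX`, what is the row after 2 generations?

_X______X________
__X______X_______

__X______X_______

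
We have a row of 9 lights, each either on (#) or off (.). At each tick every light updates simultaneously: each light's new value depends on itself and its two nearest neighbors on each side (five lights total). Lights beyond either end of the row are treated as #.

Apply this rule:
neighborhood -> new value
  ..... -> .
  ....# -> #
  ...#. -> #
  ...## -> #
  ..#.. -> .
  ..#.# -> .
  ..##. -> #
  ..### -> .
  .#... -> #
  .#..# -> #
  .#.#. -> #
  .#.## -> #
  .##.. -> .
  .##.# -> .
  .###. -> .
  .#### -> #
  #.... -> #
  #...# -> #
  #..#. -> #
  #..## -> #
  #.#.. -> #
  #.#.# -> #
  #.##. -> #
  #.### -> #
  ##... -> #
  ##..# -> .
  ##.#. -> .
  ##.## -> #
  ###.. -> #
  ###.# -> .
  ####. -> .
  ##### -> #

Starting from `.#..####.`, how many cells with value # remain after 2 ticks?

.###.#..#
##...###.
count of #: 5

5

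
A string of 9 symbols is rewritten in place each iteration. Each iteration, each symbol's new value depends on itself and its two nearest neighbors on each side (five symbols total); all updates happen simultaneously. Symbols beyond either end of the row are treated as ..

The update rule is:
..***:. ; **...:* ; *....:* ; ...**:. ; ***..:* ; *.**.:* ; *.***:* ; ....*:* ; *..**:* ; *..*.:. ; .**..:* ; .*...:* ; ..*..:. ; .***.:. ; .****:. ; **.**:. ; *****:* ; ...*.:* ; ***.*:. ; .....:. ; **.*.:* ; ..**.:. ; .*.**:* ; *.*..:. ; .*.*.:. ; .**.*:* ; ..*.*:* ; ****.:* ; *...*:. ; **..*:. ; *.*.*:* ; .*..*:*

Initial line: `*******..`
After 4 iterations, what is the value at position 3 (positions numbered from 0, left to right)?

*

..*******
*...*****
.*....***
*.***...*
position 3 holds *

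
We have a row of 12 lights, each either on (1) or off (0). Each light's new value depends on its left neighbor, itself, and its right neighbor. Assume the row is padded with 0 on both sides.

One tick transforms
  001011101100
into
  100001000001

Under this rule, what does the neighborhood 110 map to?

0

At position 6 the neighborhood is 110; the next row has 0 there.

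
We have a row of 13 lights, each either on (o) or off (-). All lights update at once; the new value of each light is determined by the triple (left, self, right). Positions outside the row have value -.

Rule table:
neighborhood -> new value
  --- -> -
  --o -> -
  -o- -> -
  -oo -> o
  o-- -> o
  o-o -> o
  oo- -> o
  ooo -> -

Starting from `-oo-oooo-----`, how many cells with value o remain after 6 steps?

6

-oooo--oo----
-o--oo-ooo---
--o-oooo-oo--
---oo--ooooo-
---ooo-o---oo
---o-oo-o--oo
count of o: 6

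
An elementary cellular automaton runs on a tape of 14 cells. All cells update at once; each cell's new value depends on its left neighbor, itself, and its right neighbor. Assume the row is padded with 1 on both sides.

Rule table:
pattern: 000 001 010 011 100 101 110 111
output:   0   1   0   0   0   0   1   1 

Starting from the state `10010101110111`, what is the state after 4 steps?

10100000110011
10000001010101
10000010000000
10000100000001

10000100000001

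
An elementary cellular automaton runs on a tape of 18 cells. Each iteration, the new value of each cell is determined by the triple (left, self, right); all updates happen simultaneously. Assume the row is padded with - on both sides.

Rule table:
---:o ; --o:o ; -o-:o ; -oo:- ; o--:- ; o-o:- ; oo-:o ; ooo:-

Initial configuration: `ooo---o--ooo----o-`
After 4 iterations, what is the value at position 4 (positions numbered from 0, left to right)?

-

--o-ooo-o--o-oooo-
ooo---o-o-oo----o-
--o-ooo-o--o-oooo-  (repeats iteration 1; period 2)
iteration 4: ooo---o-o-oo----o-
position 4 holds -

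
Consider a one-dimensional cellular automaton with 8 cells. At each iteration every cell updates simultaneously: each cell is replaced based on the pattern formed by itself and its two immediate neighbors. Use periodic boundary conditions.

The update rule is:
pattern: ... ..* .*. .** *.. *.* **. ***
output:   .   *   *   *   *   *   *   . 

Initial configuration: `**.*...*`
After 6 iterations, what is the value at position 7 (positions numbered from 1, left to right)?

iteration 1: .****.**
iteration 2: **..****
iteration 3: .****...
iteration 4: **..**..
iteration 5: ********
iteration 6: ........
position 7 holds .

.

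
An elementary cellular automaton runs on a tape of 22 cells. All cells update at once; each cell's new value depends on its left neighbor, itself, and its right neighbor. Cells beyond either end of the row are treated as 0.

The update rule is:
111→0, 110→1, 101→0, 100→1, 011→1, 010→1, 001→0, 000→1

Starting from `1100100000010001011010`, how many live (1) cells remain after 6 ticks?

1110111111011101011011
1010100001010101011011
1010111101010101011011
1010100101010101011011
1010110101010101011011
1010110101010101011011
count of 1: 13

13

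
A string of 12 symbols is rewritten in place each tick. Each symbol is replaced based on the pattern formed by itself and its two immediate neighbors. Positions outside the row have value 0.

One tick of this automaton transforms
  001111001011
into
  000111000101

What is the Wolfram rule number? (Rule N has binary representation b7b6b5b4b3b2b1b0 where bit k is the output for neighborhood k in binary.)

224

position 3: 111 → 1  (bit 7 = 1)
position 5: 110 → 1  (bit 6 = 1)
position 9: 101 → 1  (bit 5 = 1)
position 6: 100 → 0  (bit 4 = 0)
position 2: 011 → 0  (bit 3 = 0)
position 8: 010 → 0  (bit 2 = 0)
position 1: 001 → 0  (bit 1 = 0)
position 0: 000 → 0  (bit 0 = 0)
bits b7..b0 = 11100000 = 224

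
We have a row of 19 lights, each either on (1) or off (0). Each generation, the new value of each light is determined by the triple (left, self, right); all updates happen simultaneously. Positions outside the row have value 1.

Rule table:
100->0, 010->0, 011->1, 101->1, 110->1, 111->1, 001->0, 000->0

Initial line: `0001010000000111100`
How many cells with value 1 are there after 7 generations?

4

generation 1: 0000100000000111100
generation 2: 0000000000000111100
generation 3: 0000000000000111100  (fixed point — unchanged through generation 7)
count of 1: 4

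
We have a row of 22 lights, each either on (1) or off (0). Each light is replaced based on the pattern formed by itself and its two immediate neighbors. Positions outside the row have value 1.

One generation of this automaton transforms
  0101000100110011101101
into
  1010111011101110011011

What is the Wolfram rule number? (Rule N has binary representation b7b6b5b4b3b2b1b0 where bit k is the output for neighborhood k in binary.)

59

position 15: 111 → 0  (bit 7 = 0)
position 11: 110 → 0  (bit 6 = 0)
position 0: 101 → 1  (bit 5 = 1)
position 4: 100 → 1  (bit 4 = 1)
position 10: 011 → 1  (bit 3 = 1)
position 1: 010 → 0  (bit 2 = 0)
position 6: 001 → 1  (bit 1 = 1)
position 5: 000 → 1  (bit 0 = 1)
bits b7..b0 = 00111011 = 59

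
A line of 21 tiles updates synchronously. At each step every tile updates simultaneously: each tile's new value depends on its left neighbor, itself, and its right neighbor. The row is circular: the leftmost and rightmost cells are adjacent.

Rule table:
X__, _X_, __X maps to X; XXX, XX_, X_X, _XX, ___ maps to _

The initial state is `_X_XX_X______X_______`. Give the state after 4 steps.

_________________XX__

step 1: XX____XX____XXX______
step 2: __X__X__X__X___X____X
step 3: XXXXXXXXXXXXX_XXX__XX
step 4: _________________XX__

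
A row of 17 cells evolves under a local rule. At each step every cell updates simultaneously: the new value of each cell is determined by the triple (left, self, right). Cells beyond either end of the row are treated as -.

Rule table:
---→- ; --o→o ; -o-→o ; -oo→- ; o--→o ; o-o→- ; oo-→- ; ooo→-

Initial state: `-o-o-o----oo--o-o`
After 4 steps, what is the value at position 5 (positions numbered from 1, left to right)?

step 1: oo-o-oo--o--ooo-o
step 2: ---o---ooooo----o
step 3: --ooo-o-----o--oo
step 4: -o----oo---oooo--
position 5 holds -

-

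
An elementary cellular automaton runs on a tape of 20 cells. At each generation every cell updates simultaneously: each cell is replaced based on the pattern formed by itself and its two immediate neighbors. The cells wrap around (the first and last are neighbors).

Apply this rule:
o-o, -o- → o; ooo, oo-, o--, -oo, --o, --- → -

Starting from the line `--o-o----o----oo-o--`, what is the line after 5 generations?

--ooo----o------oo--
---------o----------
---------o----------  (fixed point — unchanged through generation 5)

---------o----------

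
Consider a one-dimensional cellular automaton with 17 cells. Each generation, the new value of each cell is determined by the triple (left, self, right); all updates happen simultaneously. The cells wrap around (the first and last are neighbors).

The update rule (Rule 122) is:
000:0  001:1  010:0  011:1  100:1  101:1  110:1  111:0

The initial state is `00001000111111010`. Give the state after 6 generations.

00010101100001101
10101011110011110
01010110011110011
10101111110011111
11011000011110000
11111100110011001

11111100110011001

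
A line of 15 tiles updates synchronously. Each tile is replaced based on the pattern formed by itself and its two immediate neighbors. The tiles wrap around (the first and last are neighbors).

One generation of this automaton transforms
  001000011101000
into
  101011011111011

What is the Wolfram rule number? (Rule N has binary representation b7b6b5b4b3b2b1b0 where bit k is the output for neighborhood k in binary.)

237

position 8: 111 → 1  (bit 7 = 1)
position 9: 110 → 1  (bit 6 = 1)
position 10: 101 → 1  (bit 5 = 1)
position 3: 100 → 0  (bit 4 = 0)
position 7: 011 → 1  (bit 3 = 1)
position 2: 010 → 1  (bit 2 = 1)
position 1: 001 → 0  (bit 1 = 0)
position 0: 000 → 1  (bit 0 = 1)
bits b7..b0 = 11101101 = 237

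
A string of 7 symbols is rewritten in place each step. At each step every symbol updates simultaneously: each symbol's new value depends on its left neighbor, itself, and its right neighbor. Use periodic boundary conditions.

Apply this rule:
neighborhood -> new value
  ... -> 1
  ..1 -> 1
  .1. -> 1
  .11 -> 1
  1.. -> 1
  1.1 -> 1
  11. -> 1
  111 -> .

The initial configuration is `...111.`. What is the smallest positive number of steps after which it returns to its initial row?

step 1: 1111.11
step 2: ...111.

2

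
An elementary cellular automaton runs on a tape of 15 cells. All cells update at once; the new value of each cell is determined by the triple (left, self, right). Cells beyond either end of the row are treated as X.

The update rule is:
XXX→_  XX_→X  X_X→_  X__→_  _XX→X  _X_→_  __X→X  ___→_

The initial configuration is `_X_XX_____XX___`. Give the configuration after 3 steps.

_XX_X__XXX___X_

___XX____XXX__X
__XXX___XX_X_XX
_XX_X__XXX___X_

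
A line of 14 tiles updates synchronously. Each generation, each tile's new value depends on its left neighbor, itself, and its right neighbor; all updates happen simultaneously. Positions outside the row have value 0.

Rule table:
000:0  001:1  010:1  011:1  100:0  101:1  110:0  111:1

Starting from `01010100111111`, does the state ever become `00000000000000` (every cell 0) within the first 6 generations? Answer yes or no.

11111101111110
11111011111100
11110111111000
11101111110000
11011111100000
10111111000000
generation 6 is 10111111000000, still not uniform 0

no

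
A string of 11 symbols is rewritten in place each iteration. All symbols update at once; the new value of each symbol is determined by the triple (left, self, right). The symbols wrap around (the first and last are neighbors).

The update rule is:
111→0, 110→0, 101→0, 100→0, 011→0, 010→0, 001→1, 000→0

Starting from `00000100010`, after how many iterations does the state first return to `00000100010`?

00001000100
00010001000
00100010000
01000100000
10001000000
00010000001
00100000010
01000000100
10000001000
00000010001
00000100010

11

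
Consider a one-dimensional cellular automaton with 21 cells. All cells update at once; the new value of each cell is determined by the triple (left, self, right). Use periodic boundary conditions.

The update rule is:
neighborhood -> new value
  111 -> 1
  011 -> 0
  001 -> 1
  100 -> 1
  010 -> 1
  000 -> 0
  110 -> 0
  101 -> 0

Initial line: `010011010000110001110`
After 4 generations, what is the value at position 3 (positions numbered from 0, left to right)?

111100011001001010101
111010100111111010100
010010111011110010111
011110010001101110010
position 3 holds 1

1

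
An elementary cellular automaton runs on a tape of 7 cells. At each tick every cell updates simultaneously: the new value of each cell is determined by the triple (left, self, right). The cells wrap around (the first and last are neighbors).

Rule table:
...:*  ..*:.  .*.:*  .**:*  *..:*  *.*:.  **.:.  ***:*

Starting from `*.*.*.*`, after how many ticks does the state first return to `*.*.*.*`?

..*.*.*
*.*.*.*

2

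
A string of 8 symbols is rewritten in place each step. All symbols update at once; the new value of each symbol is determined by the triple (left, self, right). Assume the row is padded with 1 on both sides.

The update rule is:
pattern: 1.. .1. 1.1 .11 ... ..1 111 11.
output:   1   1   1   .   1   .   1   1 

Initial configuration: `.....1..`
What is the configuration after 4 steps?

1111.11.
11111.11
111111.1
1111111.

1111111.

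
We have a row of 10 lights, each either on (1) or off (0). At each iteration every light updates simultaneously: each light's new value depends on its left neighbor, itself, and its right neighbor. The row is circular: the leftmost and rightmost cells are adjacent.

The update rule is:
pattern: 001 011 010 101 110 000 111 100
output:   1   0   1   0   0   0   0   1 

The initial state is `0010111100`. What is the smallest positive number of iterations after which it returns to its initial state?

iteration 1: 0110000010
iteration 2: 1001000111
iteration 3: 0111101000
iteration 4: 1000001100
iteration 5: 1100010011
iteration 6: 0010111100

6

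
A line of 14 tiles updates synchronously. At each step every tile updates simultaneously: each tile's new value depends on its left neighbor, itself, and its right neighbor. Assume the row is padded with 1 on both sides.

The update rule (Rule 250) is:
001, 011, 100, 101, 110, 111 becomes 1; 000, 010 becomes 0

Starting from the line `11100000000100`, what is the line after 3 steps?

11111100101111

11110000001011
11111000010111
11111100101111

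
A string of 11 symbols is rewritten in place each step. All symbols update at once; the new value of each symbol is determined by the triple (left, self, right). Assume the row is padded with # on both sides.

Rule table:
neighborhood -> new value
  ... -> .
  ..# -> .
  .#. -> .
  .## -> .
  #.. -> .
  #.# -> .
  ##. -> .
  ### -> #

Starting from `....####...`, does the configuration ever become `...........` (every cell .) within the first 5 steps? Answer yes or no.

yes

step 1: .....##....
step 2: ...........
all cells are . at step 2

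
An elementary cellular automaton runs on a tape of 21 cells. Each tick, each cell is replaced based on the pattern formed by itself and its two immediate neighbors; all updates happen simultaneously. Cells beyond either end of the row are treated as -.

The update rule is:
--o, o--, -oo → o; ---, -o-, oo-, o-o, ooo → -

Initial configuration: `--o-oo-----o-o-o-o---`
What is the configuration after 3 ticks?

--o-o-o-----o---o---o

-o--o-o---o-------o--
o-oo---o-o-o-----o-o-
--o-o-o-----o---o---o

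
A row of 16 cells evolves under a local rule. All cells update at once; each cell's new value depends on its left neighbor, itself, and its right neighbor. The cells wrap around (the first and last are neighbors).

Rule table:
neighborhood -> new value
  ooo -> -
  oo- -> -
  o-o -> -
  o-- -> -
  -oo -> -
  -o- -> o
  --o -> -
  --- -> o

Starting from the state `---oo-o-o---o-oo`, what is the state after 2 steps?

-o-oo-o-o-o-o-oo

step 1: -o----o-o-o-o---
step 2: -o-oo-o-o-o-o-oo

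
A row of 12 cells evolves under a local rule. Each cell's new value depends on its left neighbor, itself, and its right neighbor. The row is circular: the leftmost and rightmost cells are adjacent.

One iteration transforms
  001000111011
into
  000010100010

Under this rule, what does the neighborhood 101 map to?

0

At position 9 the neighborhood is 101; the next row has 0 there.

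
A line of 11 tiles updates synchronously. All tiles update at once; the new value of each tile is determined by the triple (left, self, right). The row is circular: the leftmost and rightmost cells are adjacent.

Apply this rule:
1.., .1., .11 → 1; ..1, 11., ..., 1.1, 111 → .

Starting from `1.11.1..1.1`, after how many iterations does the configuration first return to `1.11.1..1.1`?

2

..1..11.1.1
1.11.1..1.1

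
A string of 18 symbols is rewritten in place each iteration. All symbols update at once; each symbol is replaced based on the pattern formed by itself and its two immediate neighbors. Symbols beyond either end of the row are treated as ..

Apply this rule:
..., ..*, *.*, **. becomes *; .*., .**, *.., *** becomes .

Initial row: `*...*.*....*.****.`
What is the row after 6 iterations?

iteration 1: ..**.*..***.*...*.
iteration 2: **.**..*..**..**..
iteration 3: .**.*.*..*.*.*.*.*
iteration 4: *.**.*..*.*.*.*.*.
iteration 5: .*.**..*.*.*.*.*..
iteration 6: *.*.*.*.*.*.*.*..*

*.*.*.*.*.*.*.*..*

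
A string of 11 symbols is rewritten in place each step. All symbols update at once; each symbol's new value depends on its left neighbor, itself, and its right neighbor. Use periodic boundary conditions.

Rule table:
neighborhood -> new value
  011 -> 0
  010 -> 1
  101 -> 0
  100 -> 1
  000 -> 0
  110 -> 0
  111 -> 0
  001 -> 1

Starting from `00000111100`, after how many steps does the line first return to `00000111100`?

00001000010
00011100111
10100011000
10110100101
00000111100

5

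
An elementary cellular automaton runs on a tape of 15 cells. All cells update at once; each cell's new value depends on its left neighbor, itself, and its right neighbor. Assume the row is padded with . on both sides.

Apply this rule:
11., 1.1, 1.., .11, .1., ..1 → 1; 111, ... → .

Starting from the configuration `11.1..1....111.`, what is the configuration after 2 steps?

step 1: 11111111..11.11
step 2: 1......11111111

1......11111111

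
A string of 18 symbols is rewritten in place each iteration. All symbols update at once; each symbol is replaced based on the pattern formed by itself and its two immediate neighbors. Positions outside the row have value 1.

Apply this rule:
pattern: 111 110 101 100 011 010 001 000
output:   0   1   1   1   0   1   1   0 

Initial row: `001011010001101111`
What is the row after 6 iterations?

111101111010110000
000110001111011001
101011010001101110
111101111010110011
000110001111011100
101011010001100111

101011010001100111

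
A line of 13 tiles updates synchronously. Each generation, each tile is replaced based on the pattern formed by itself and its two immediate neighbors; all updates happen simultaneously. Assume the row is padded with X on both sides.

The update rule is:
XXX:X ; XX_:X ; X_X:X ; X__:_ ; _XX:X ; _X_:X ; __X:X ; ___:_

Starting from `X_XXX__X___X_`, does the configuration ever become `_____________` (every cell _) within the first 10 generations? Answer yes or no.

no

generation 1: XXXXX_XX__XXX
generation 2: XXXXXXXX_XXXX
generation 3: XXXXXXXXXXXXX
generation 4: XXXXXXXXXXXXX  (fixed point — unchanged through generation 10)
generation 10 is XXXXXXXXXXXXX, still not uniform _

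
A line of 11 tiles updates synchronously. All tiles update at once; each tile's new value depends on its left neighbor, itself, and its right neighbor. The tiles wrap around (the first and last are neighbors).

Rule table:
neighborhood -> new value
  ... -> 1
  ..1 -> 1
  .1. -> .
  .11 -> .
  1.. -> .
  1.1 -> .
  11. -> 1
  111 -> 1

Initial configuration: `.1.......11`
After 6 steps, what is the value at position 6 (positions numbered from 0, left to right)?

...111111.1
.11.11111..
1.1..1111.1
1...1.111..
..11...11.1
.1.1.11.1..
position 6 holds 1

1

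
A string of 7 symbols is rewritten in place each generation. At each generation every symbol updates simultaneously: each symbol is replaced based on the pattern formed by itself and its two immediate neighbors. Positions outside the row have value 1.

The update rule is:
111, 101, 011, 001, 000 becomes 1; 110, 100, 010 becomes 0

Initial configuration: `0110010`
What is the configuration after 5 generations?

1011111

1100101
1001011
0010111
0101111
1011111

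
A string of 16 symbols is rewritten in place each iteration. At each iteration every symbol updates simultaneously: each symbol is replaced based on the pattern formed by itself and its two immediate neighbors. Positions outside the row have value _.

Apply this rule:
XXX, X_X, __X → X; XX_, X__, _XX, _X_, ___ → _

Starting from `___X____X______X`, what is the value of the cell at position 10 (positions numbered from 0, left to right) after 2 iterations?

__X____X______X_
_X____X______X__
position 10 holds _

_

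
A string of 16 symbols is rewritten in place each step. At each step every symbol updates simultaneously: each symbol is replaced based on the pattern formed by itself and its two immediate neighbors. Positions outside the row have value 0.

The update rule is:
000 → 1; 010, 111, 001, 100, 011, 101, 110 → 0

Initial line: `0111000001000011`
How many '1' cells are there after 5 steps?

5

0000011100011000
1111000001000011
0000011100011000  (repeats step 1; period 2)
step 5: 0000011100011000
count of 1: 5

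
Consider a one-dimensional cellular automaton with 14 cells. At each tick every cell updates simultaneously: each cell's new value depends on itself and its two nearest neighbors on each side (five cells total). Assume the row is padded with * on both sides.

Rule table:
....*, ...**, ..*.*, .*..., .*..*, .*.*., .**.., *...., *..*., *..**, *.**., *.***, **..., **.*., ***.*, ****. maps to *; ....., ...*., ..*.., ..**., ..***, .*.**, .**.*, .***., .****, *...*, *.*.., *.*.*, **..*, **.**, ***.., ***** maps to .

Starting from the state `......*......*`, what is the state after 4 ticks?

tick 1: **..*..**..**.
tick 2: *..*.**.*.*...
tick 3: ..**.*.*.*.*.*
tick 4: .*..*.*.*.*..*

.*..*.*.*.*..*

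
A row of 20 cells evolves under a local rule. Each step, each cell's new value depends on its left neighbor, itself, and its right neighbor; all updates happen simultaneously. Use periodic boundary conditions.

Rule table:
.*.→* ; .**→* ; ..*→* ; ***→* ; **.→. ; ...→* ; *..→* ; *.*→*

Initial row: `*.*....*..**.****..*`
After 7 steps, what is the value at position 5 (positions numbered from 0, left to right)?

.**********.****.***
**********.****.***.
*********.****.***.*
********.****.***.**
*******.****.***.***
******.****.***.****
*****.****.***.*****
position 5 holds .

.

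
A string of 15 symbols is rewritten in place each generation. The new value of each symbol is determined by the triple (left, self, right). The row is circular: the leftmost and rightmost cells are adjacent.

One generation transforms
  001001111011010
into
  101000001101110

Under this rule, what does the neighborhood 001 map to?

0

At position 1 the neighborhood is 001; the next row has 0 there.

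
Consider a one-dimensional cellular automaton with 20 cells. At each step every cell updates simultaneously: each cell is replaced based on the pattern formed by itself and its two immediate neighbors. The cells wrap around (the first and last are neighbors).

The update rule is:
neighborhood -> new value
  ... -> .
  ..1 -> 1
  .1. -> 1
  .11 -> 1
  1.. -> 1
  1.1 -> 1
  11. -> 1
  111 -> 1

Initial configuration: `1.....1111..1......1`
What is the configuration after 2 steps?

111.11111111111..111

11...111111111....11
111.11111111111..111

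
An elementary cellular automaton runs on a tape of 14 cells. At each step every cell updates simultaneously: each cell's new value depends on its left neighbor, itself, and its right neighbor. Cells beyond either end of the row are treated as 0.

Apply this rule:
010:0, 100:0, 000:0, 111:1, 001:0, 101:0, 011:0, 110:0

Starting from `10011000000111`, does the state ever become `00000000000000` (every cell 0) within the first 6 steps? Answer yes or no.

00000000000010
00000000000000
all cells are 0 at step 2

yes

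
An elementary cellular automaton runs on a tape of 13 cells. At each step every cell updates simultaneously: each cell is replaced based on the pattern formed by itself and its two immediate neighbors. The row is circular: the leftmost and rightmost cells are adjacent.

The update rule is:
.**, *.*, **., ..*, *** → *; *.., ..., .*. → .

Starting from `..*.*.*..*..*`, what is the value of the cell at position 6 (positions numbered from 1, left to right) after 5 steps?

.*.*.*..*..*.
*.*.*..*..*..
.*.*..*..*..*
*.*..*..*..*.
.*..*..*..*.*
position 6 holds .

.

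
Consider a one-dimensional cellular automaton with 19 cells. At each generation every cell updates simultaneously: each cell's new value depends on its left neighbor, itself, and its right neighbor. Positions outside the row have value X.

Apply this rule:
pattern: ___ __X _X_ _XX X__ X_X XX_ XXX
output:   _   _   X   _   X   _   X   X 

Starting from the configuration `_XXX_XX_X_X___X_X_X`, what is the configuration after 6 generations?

__XX__X_X_XX__X_X__
X__XX_X_X__XX_X_XX_
XX__X_X_XX__X_X__X_
XXX_X_X__XX_X_XX_X_
XXX_X_XX__X_X__X_X_
XXX_X__XX_X_XX_X_X_

XXX_X__XX_X_XX_X_X_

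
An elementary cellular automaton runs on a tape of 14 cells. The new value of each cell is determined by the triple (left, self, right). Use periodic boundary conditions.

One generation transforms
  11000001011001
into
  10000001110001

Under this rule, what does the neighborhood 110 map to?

At position 1 the neighborhood is 110; the next row has 0 there.

0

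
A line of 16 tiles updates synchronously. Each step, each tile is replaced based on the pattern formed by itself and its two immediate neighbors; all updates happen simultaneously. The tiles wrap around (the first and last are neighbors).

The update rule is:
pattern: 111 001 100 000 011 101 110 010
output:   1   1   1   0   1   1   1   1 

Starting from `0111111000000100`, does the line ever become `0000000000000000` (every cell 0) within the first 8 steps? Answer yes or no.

step 1: 1111111100001110
step 2: 1111111110011111
step 3: 1111111111111111
step 4: 1111111111111111  (fixed point — unchanged through step 8)
step 8 is 1111111111111111, still not uniform 0

no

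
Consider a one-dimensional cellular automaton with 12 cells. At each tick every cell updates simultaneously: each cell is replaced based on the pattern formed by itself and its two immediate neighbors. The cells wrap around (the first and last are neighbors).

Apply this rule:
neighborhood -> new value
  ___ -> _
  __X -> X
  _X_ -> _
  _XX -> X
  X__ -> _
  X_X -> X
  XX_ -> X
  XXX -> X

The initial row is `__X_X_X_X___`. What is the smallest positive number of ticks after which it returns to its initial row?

_X_X_X_X____
X_X_X_X_____
_X_X_X_____X
X_X_X_____X_
_X_X_____X_X
X_X_____X_X_
_X_____X_X_X
X_____X_X_X_
_____X_X_X_X
____X_X_X_X_
___X_X_X_X__
__X_X_X_X___

12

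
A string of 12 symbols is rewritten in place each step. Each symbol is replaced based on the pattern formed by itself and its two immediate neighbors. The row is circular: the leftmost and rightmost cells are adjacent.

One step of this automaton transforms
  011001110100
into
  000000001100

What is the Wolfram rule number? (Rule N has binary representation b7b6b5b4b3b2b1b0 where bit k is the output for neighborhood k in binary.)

position 6: 111 → 0  (bit 7 = 0)
position 2: 110 → 0  (bit 6 = 0)
position 8: 101 → 1  (bit 5 = 1)
position 3: 100 → 0  (bit 4 = 0)
position 1: 011 → 0  (bit 3 = 0)
position 9: 010 → 1  (bit 2 = 1)
position 0: 001 → 0  (bit 1 = 0)
position 11: 000 → 0  (bit 0 = 0)
bits b7..b0 = 00100100 = 36

36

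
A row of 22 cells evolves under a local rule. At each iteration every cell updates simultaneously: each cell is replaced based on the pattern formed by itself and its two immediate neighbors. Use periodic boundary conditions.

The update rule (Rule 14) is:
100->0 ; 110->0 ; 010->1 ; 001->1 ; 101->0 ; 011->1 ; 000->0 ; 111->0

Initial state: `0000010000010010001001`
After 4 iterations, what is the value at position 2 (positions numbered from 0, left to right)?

1

0000110000110110011011
0001100001100100110010
0011000011001101100110
0110000110011001001100
position 2 holds 1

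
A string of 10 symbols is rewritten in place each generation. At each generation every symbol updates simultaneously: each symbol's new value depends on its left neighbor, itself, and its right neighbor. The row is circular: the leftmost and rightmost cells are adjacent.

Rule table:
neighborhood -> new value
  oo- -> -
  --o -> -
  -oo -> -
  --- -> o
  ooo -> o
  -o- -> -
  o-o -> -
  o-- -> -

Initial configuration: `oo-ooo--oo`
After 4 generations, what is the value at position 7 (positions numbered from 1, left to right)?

o---o----o
--o---oo--
o---o----o  (repeats generation 1; period 2)
generation 4: --o---oo--
position 7 holds o

o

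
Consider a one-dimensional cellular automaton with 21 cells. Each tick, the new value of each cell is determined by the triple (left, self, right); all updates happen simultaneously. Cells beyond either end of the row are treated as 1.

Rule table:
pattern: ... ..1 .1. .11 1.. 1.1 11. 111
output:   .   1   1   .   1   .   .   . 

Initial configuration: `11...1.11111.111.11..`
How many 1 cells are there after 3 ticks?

8

..1.11.............11
111...1...........1..
...1.111.........1111
count of 1: 8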